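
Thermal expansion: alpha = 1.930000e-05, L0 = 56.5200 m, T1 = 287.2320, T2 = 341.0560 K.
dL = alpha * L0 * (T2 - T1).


dT = 53.8240 K
dL = 1.930000e-05 * 56.5200 * 53.8240 = 0.058713 m
L_final = 56.578713 m

dL = 0.058713 m


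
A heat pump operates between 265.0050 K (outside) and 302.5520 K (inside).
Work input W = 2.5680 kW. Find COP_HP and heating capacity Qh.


COP = 302.5520 / 37.5470 = 8.0580
Qh = 8.0580 * 2.5680 = 20.6928 kW

COP = 8.0580, Qh = 20.6928 kW


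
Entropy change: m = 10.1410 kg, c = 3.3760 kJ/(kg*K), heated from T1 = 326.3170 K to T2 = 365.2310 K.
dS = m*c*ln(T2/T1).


T2/T1 = 1.1193
ln(T2/T1) = 0.1127
dS = 10.1410 * 3.3760 * 0.1127 = 3.8571 kJ/K

3.8571 kJ/K


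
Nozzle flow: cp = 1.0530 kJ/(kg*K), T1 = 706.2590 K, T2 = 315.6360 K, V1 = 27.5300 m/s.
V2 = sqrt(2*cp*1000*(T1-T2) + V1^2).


dT = 390.6230 K
2*cp*1000*dT = 822652.0380
V1^2 = 757.9009
V2 = sqrt(823409.9389) = 907.4194 m/s

907.4194 m/s


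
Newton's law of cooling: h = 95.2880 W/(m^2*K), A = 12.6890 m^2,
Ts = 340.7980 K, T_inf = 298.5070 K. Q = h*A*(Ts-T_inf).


dT = 42.2910 K
Q = 95.2880 * 12.6890 * 42.2910 = 51134.4470 W

51134.4470 W


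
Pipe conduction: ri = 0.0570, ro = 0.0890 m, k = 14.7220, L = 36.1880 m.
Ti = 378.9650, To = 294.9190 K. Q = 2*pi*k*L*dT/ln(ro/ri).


dT = 84.0460 K
ln(ro/ri) = 0.4456
Q = 2*pi*14.7220*36.1880*84.0460 / 0.4456 = 631389.9291 W

631389.9291 W


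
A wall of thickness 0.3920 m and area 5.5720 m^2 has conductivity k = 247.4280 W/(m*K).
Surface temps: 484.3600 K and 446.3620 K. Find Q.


dT = 37.9980 K
Q = 247.4280 * 5.5720 * 37.9980 / 0.3920 = 133639.4328 W

133639.4328 W


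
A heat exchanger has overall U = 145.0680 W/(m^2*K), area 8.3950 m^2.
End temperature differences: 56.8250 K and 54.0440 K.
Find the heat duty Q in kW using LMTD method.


LMTD = 55.4229 K
Q = 145.0680 * 8.3950 * 55.4229 = 67496.5149 W = 67.4965 kW

67.4965 kW


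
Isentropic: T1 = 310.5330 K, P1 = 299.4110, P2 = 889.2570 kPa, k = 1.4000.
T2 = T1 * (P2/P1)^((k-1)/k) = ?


(k-1)/k = 0.2857
(P2/P1)^exp = 1.3648
T2 = 310.5330 * 1.3648 = 423.8205 K

423.8205 K


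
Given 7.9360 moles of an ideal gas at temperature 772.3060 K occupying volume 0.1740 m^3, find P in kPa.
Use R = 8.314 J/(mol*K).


P = nRT/V = 7.9360 * 8.314 * 772.3060 / 0.1740
= 50956.6757 / 0.1740 = 292854.4583 Pa = 292.8545 kPa

292.8545 kPa


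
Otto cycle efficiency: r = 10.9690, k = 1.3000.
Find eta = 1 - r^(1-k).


r^(k-1) = 2.0514
eta = 1 - 1/2.0514 = 0.5125 = 51.2528%

51.2528%


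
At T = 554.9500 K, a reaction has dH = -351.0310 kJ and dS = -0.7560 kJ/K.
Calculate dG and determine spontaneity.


T*dS = 554.9500 * -0.7560 = -419.5422 kJ
dG = -351.0310 + 419.5422 = 68.5112 kJ (non-spontaneous)

dG = 68.5112 kJ, non-spontaneous


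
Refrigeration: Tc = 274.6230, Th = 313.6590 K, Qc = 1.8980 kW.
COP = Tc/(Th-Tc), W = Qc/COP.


COP = 274.6230 / 39.0360 = 7.0351
W = 1.8980 / 7.0351 = 0.2698 kW

COP = 7.0351, W = 0.2698 kW


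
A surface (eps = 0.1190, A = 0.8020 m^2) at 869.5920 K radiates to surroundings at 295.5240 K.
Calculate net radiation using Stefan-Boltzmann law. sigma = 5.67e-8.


T^4 = 5.7182e+11
Tsurr^4 = 7.6273e+09
Q = 0.1190 * 5.67e-8 * 0.8020 * 5.6420e+11 = 3053.0554 W

3053.0554 W


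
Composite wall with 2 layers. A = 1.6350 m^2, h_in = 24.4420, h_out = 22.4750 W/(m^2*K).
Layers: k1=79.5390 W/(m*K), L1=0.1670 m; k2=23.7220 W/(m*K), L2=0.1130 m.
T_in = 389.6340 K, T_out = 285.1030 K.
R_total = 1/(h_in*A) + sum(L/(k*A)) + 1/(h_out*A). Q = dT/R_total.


R_conv_in = 1/(24.4420*1.6350) = 0.0250
R_1 = 0.1670/(79.5390*1.6350) = 0.0013
R_2 = 0.1130/(23.7220*1.6350) = 0.0029
R_conv_out = 1/(22.4750*1.6350) = 0.0272
R_total = 0.0564 K/W
Q = 104.5310 / 0.0564 = 1852.2582 W

R_total = 0.0564 K/W, Q = 1852.2582 W


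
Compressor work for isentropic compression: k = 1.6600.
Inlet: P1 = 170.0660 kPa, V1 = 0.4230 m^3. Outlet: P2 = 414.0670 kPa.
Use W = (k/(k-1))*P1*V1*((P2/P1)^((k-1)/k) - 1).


(k-1)/k = 0.3976
(P2/P1)^exp = 1.4245
W = 2.5152 * 170.0660 * 0.4230 * (1.4245 - 1) = 76.7994 kJ

76.7994 kJ


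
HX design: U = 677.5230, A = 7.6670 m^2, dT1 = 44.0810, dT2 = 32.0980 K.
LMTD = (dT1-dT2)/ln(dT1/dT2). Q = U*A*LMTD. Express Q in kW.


LMTD = 37.7732 K
Q = 677.5230 * 7.6670 * 37.7732 = 196215.7182 W = 196.2157 kW

196.2157 kW


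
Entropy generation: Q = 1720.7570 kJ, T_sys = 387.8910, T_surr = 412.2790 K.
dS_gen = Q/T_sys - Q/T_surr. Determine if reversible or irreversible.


dS_sys = 1720.7570/387.8910 = 4.4362 kJ/K
dS_surr = -1720.7570/412.2790 = -4.1738 kJ/K
dS_gen = 4.4362 - 4.1738 = 0.2624 kJ/K (irreversible)

dS_gen = 0.2624 kJ/K, irreversible


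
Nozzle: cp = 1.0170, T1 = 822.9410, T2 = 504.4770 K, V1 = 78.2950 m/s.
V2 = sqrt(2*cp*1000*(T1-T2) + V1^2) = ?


dT = 318.4640 K
2*cp*1000*dT = 647755.7760
V1^2 = 6130.1070
V2 = sqrt(653885.8830) = 808.6321 m/s

808.6321 m/s


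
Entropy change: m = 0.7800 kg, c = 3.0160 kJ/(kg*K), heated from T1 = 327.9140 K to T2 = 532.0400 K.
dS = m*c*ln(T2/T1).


T2/T1 = 1.6225
ln(T2/T1) = 0.4840
dS = 0.7800 * 3.0160 * 0.4840 = 1.1385 kJ/K

1.1385 kJ/K


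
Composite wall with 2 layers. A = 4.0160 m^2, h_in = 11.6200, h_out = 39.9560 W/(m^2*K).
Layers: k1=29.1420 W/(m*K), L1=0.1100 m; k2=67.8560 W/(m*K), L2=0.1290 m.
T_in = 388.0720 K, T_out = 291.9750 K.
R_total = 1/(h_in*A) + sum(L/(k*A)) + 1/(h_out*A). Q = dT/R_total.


R_conv_in = 1/(11.6200*4.0160) = 0.0214
R_1 = 0.1100/(29.1420*4.0160) = 0.0009
R_2 = 0.1290/(67.8560*4.0160) = 0.0005
R_conv_out = 1/(39.9560*4.0160) = 0.0062
R_total = 0.0291 K/W
Q = 96.0970 / 0.0291 = 3305.2394 W

R_total = 0.0291 K/W, Q = 3305.2394 W


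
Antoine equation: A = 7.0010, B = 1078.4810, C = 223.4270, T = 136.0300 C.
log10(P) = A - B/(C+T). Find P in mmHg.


C+T = 359.4570
B/(C+T) = 3.0003
log10(P) = 7.0010 - 3.0003 = 4.0007
P = 10^4.0007 = 10015.9923 mmHg

10015.9923 mmHg


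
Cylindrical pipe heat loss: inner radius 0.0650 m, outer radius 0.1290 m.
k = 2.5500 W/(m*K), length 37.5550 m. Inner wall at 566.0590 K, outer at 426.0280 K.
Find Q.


dT = 140.0310 K
ln(ro/ri) = 0.6854
Q = 2*pi*2.5500*37.5550*140.0310 / 0.6854 = 122928.3294 W

122928.3294 W


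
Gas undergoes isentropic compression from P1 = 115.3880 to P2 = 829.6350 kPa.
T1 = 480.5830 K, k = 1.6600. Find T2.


(k-1)/k = 0.3976
(P2/P1)^exp = 2.1909
T2 = 480.5830 * 2.1909 = 1052.9181 K

1052.9181 K


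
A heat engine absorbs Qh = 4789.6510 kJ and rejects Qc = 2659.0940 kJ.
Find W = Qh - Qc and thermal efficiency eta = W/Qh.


W = 4789.6510 - 2659.0940 = 2130.5570 kJ
eta = 2130.5570 / 4789.6510 = 0.4448 = 44.4825%

W = 2130.5570 kJ, eta = 44.4825%


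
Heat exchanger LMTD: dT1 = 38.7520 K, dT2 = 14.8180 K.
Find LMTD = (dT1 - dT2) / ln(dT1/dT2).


dT1/dT2 = 2.6152
ln(dT1/dT2) = 0.9613
LMTD = 23.9340 / 0.9613 = 24.8965 K

24.8965 K


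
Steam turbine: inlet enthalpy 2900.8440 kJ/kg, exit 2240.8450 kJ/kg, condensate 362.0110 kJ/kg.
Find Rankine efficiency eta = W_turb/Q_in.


W = 659.9990 kJ/kg
Q_in = 2538.8330 kJ/kg
eta = 0.2600 = 25.9962%

eta = 25.9962%


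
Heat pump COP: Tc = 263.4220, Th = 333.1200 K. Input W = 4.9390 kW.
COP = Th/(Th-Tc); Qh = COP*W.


COP = 333.1200 / 69.6980 = 4.7795
Qh = 4.7795 * 4.9390 = 23.6058 kW

COP = 4.7795, Qh = 23.6058 kW


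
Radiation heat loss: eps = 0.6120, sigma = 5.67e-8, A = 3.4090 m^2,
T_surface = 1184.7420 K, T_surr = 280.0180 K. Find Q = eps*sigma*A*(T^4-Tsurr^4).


T^4 = 1.9701e+12
Tsurr^4 = 6.1481e+09
Q = 0.6120 * 5.67e-8 * 3.4090 * 1.9640e+12 = 232326.7462 W

232326.7462 W


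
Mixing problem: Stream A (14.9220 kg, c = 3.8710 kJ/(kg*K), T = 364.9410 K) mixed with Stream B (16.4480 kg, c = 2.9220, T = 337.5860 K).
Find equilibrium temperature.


num = 37304.8493
den = 105.8241
Tf = 352.5175 K

352.5175 K


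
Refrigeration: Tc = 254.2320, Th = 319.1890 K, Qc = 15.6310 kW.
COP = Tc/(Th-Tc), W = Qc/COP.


COP = 254.2320 / 64.9570 = 3.9139
W = 15.6310 / 3.9139 = 3.9938 kW

COP = 3.9139, W = 3.9938 kW


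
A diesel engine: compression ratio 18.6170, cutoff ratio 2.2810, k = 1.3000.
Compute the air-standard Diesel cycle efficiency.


r^(k-1) = 2.4042
rc^k = 2.9212
eta = 0.5201 = 52.0145%

52.0145%


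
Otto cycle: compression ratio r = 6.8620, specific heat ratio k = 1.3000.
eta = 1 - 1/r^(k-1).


r^(k-1) = 1.7821
eta = 1 - 1/1.7821 = 0.4389 = 43.8868%

43.8868%


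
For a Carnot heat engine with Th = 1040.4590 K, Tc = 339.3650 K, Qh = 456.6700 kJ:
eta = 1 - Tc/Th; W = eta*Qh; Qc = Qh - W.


eta = 1 - 339.3650/1040.4590 = 0.6738
W = 0.6738 * 456.6700 = 307.7186 kJ
Qc = 456.6700 - 307.7186 = 148.9514 kJ

eta = 67.3831%, W = 307.7186 kJ, Qc = 148.9514 kJ


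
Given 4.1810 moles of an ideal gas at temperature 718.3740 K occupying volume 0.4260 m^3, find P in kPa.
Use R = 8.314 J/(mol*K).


P = nRT/V = 4.1810 * 8.314 * 718.3740 / 0.4260
= 24971.2794 / 0.4260 = 58618.0267 Pa = 58.6180 kPa

58.6180 kPa


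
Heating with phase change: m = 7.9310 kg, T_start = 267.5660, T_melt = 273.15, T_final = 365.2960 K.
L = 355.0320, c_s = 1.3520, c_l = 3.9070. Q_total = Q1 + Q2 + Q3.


Q1 (sensible, solid) = 7.9310 * 1.3520 * 5.5840 = 59.8756 kJ
Q2 (latent) = 7.9310 * 355.0320 = 2815.7588 kJ
Q3 (sensible, liquid) = 7.9310 * 3.9070 * 92.1460 = 2855.2744 kJ
Q_total = 5730.9088 kJ

5730.9088 kJ


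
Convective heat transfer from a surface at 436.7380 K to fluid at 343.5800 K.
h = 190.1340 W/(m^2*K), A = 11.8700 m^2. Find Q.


dT = 93.1580 K
Q = 190.1340 * 11.8700 * 93.1580 = 210247.4127 W

210247.4127 W


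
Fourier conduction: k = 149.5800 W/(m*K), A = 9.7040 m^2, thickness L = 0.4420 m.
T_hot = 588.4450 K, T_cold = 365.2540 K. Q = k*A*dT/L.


dT = 223.1910 K
Q = 149.5800 * 9.7040 * 223.1910 / 0.4420 = 732957.3858 W

732957.3858 W


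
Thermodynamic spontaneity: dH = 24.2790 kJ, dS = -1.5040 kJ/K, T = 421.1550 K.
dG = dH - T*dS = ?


T*dS = 421.1550 * -1.5040 = -633.4171 kJ
dG = 24.2790 + 633.4171 = 657.6961 kJ (non-spontaneous)

dG = 657.6961 kJ, non-spontaneous


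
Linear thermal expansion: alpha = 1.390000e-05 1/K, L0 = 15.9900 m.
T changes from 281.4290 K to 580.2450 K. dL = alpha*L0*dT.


dT = 298.8160 K
dL = 1.390000e-05 * 15.9900 * 298.8160 = 0.066415 m
L_final = 16.056415 m

dL = 0.066415 m


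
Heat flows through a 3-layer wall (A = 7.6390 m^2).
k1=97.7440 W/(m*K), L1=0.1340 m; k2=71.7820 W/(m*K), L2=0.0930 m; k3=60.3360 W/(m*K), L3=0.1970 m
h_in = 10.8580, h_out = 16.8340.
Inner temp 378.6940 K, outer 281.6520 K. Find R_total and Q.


R_conv_in = 1/(10.8580*7.6390) = 0.0121
R_1 = 0.1340/(97.7440*7.6390) = 0.0002
R_2 = 0.0930/(71.7820*7.6390) = 0.0002
R_3 = 0.1970/(60.3360*7.6390) = 0.0004
R_conv_out = 1/(16.8340*7.6390) = 0.0078
R_total = 0.0206 K/W
Q = 97.0420 / 0.0206 = 4708.6897 W

R_total = 0.0206 K/W, Q = 4708.6897 W


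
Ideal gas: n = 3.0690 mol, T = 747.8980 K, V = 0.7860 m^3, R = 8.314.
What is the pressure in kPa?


P = nRT/V = 3.0690 * 8.314 * 747.8980 / 0.7860
= 19083.1156 / 0.7860 = 24278.7730 Pa = 24.2788 kPa

24.2788 kPa


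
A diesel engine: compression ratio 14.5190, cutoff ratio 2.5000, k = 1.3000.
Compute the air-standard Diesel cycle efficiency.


r^(k-1) = 2.2314
rc^k = 3.2910
eta = 0.4735 = 47.3497%

47.3497%


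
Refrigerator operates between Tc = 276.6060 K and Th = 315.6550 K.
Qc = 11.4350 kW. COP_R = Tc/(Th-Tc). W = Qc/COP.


COP = 276.6060 / 39.0490 = 7.0836
W = 11.4350 / 7.0836 = 1.6143 kW

COP = 7.0836, W = 1.6143 kW


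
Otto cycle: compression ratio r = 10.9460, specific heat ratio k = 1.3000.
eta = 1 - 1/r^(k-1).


r^(k-1) = 2.0501
eta = 1 - 1/2.0501 = 0.5122 = 51.2221%

51.2221%


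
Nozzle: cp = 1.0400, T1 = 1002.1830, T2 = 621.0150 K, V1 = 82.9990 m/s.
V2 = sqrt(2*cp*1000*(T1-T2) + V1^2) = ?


dT = 381.1680 K
2*cp*1000*dT = 792829.4400
V1^2 = 6888.8340
V2 = sqrt(799718.2740) = 894.2697 m/s

894.2697 m/s


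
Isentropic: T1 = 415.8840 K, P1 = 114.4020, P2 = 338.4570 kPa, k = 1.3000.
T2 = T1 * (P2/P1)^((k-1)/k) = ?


(k-1)/k = 0.2308
(P2/P1)^exp = 1.2844
T2 = 415.8840 * 1.2844 = 534.1714 K

534.1714 K


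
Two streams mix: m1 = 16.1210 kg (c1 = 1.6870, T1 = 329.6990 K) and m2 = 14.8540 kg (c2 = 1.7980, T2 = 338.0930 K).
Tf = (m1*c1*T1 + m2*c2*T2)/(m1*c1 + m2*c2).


num = 17996.1520
den = 53.9036
Tf = 333.8580 K

333.8580 K


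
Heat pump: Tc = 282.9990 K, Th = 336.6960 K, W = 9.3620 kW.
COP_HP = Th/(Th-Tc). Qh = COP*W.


COP = 336.6960 / 53.6970 = 6.2703
Qh = 6.2703 * 9.3620 = 58.7025 kW

COP = 6.2703, Qh = 58.7025 kW


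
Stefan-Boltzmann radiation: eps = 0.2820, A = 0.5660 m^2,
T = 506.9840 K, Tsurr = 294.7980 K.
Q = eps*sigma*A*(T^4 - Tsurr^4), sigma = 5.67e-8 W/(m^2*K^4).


T^4 = 6.6066e+10
Tsurr^4 = 7.5526e+09
Q = 0.2820 * 5.67e-8 * 0.5660 * 5.8513e+10 = 529.5447 W

529.5447 W


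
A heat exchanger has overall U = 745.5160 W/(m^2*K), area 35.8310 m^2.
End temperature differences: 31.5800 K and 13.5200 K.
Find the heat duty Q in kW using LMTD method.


LMTD = 21.2883 K
Q = 745.5160 * 35.8310 * 21.2883 = 568665.0838 W = 568.6651 kW

568.6651 kW


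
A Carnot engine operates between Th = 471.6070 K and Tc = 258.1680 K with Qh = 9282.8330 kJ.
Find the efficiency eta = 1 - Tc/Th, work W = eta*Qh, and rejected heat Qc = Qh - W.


eta = 1 - 258.1680/471.6070 = 0.4526
W = 0.4526 * 9282.8330 = 4201.2069 kJ
Qc = 9282.8330 - 4201.2069 = 5081.6261 kJ

eta = 45.2578%, W = 4201.2069 kJ, Qc = 5081.6261 kJ


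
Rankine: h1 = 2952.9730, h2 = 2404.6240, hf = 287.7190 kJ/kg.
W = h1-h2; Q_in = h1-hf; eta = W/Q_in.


W = 548.3490 kJ/kg
Q_in = 2665.2540 kJ/kg
eta = 0.2057 = 20.5740%

eta = 20.5740%


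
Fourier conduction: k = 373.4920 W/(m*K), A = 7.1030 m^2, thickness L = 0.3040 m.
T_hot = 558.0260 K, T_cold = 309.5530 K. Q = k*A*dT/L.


dT = 248.4730 K
Q = 373.4920 * 7.1030 * 248.4730 / 0.3040 = 2168346.7757 W

2168346.7757 W


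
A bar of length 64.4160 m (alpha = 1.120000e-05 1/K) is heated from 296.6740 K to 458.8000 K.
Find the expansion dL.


dT = 162.1260 K
dL = 1.120000e-05 * 64.4160 * 162.1260 = 0.116967 m
L_final = 64.532967 m

dL = 0.116967 m


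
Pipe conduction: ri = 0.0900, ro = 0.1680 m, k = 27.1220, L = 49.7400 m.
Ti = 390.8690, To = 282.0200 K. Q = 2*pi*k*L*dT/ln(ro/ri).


dT = 108.8490 K
ln(ro/ri) = 0.6242
Q = 2*pi*27.1220*49.7400*108.8490 / 0.6242 = 1478222.5779 W

1478222.5779 W


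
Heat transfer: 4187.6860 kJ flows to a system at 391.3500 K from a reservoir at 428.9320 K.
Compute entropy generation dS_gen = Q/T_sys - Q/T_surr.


dS_sys = 4187.6860/391.3500 = 10.7006 kJ/K
dS_surr = -4187.6860/428.9320 = -9.7631 kJ/K
dS_gen = 10.7006 - 9.7631 = 0.9376 kJ/K (irreversible)

dS_gen = 0.9376 kJ/K, irreversible


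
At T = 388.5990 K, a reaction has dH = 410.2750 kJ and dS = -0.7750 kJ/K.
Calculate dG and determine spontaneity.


T*dS = 388.5990 * -0.7750 = -301.1642 kJ
dG = 410.2750 + 301.1642 = 711.4392 kJ (non-spontaneous)

dG = 711.4392 kJ, non-spontaneous


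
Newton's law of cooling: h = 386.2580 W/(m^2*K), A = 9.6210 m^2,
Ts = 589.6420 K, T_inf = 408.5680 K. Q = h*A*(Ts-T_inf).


dT = 181.0740 K
Q = 386.2580 * 9.6210 * 181.0740 = 672905.0654 W

672905.0654 W


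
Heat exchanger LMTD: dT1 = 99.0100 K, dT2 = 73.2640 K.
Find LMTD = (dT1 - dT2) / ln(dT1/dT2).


dT1/dT2 = 1.3514
ln(dT1/dT2) = 0.3012
LMTD = 25.7460 / 0.3012 = 85.4919 K

85.4919 K


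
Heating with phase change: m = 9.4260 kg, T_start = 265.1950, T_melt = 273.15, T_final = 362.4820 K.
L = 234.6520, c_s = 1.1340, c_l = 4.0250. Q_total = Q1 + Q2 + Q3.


Q1 (sensible, solid) = 9.4260 * 1.1340 * 7.9550 = 85.0317 kJ
Q2 (latent) = 9.4260 * 234.6520 = 2211.8298 kJ
Q3 (sensible, liquid) = 9.4260 * 4.0250 * 89.3320 = 3389.2248 kJ
Q_total = 5686.0862 kJ

5686.0862 kJ


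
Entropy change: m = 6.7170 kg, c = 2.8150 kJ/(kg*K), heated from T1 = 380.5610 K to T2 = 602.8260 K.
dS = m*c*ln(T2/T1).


T2/T1 = 1.5840
ln(T2/T1) = 0.4600
dS = 6.7170 * 2.8150 * 0.4600 = 8.6975 kJ/K

8.6975 kJ/K


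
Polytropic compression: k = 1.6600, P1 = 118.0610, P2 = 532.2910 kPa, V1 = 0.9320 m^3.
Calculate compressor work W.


(k-1)/k = 0.3976
(P2/P1)^exp = 1.8199
W = 2.5152 * 118.0610 * 0.9320 * (1.8199 - 1) = 226.8992 kJ

226.8992 kJ


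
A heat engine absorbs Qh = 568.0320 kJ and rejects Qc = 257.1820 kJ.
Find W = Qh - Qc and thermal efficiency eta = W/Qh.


W = 568.0320 - 257.1820 = 310.8500 kJ
eta = 310.8500 / 568.0320 = 0.5472 = 54.7240%

W = 310.8500 kJ, eta = 54.7240%


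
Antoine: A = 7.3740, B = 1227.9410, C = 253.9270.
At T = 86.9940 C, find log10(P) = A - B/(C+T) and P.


C+T = 340.9210
B/(C+T) = 3.6018
log10(P) = 7.3740 - 3.6018 = 3.7722
P = 10^3.7722 = 5917.8719 mmHg

5917.8719 mmHg


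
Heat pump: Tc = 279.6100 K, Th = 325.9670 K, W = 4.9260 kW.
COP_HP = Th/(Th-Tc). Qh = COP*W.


COP = 325.9670 / 46.3570 = 7.0317
Qh = 7.0317 * 4.9260 = 34.6380 kW

COP = 7.0317, Qh = 34.6380 kW


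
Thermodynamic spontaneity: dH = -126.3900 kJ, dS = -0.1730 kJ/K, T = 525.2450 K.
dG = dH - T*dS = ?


T*dS = 525.2450 * -0.1730 = -90.8674 kJ
dG = -126.3900 + 90.8674 = -35.5226 kJ (spontaneous)

dG = -35.5226 kJ, spontaneous


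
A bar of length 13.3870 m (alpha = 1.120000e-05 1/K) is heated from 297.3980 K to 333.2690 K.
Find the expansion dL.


dT = 35.8710 K
dL = 1.120000e-05 * 13.3870 * 35.8710 = 0.005378 m
L_final = 13.392378 m

dL = 0.005378 m


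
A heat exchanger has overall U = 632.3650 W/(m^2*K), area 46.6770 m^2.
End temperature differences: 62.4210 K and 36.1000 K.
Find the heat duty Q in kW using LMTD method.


LMTD = 48.0653 K
Q = 632.3650 * 46.6770 * 48.0653 = 1418739.4790 W = 1418.7395 kW

1418.7395 kW


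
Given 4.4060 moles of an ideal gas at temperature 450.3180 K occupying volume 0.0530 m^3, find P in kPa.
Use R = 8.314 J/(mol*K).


P = nRT/V = 4.4060 * 8.314 * 450.3180 / 0.0530
= 16495.8166 / 0.0530 = 311241.8229 Pa = 311.2418 kPa

311.2418 kPa


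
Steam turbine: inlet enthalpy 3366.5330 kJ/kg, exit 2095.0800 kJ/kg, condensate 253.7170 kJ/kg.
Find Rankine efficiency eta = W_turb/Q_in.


W = 1271.4530 kJ/kg
Q_in = 3112.8160 kJ/kg
eta = 0.4085 = 40.8457%

eta = 40.8457%


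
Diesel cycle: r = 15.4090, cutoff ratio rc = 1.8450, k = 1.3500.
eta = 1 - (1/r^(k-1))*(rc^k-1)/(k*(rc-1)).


r^(k-1) = 2.6045
rc^k = 2.2861
eta = 0.5671 = 56.7125%

56.7125%


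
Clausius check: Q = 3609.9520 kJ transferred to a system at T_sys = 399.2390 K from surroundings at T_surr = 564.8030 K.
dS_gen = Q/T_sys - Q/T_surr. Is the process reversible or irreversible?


dS_sys = 3609.9520/399.2390 = 9.0421 kJ/K
dS_surr = -3609.9520/564.8030 = -6.3915 kJ/K
dS_gen = 9.0421 - 6.3915 = 2.6506 kJ/K (irreversible)

dS_gen = 2.6506 kJ/K, irreversible


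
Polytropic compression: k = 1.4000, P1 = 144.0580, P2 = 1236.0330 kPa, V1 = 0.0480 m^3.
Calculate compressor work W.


(k-1)/k = 0.2857
(P2/P1)^exp = 1.8480
W = 3.5000 * 144.0580 * 0.0480 * (1.8480 - 1) = 20.5241 kJ

20.5241 kJ


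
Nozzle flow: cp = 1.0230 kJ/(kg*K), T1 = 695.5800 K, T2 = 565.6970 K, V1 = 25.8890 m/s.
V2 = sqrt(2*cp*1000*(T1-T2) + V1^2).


dT = 129.8830 K
2*cp*1000*dT = 265740.6180
V1^2 = 670.2403
V2 = sqrt(266410.8583) = 516.1500 m/s

516.1500 m/s


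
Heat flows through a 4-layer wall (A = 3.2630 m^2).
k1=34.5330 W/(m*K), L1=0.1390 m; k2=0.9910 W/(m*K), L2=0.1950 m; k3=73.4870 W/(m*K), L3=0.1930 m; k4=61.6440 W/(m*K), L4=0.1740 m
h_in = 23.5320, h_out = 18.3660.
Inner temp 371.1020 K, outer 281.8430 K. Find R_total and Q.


R_conv_in = 1/(23.5320*3.2630) = 0.0130
R_1 = 0.1390/(34.5330*3.2630) = 0.0012
R_2 = 0.1950/(0.9910*3.2630) = 0.0603
R_3 = 0.1930/(73.4870*3.2630) = 0.0008
R_4 = 0.1740/(61.6440*3.2630) = 0.0009
R_conv_out = 1/(18.3660*3.2630) = 0.0167
R_total = 0.0929 K/W
Q = 89.2590 / 0.0929 = 960.6295 W

R_total = 0.0929 K/W, Q = 960.6295 W


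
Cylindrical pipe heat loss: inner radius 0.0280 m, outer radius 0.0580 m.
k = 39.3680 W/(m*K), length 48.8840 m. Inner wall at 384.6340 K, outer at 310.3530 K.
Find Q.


dT = 74.2810 K
ln(ro/ri) = 0.7282
Q = 2*pi*39.3680*48.8840*74.2810 / 0.7282 = 1233371.9356 W

1233371.9356 W


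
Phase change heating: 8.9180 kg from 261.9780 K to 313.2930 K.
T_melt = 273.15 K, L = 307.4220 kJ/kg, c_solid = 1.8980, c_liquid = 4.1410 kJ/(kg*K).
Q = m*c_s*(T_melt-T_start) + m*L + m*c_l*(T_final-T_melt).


Q1 (sensible, solid) = 8.9180 * 1.8980 * 11.1720 = 189.1013 kJ
Q2 (latent) = 8.9180 * 307.4220 = 2741.5894 kJ
Q3 (sensible, liquid) = 8.9180 * 4.1410 * 40.1430 = 1482.4584 kJ
Q_total = 4413.1492 kJ

4413.1492 kJ


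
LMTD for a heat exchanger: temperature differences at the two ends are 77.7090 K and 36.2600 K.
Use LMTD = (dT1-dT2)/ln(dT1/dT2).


dT1/dT2 = 2.1431
ln(dT1/dT2) = 0.7623
LMTD = 41.4490 / 0.7623 = 54.3768 K

54.3768 K


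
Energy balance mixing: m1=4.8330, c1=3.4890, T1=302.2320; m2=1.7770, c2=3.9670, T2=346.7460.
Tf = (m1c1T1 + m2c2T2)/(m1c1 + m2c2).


num = 7540.6749
den = 23.9117
Tf = 315.3551 K

315.3551 K


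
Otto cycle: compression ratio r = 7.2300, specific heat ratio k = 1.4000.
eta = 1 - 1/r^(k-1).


r^(k-1) = 2.2063
eta = 1 - 1/2.2063 = 0.5467 = 54.6743%

54.6743%


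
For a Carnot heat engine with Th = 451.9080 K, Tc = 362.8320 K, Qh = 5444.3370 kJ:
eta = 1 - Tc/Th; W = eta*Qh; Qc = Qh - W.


eta = 1 - 362.8320/451.9080 = 0.1971
W = 0.1971 * 5444.3370 = 1073.1383 kJ
Qc = 5444.3370 - 1073.1383 = 4371.1987 kJ

eta = 19.7111%, W = 1073.1383 kJ, Qc = 4371.1987 kJ


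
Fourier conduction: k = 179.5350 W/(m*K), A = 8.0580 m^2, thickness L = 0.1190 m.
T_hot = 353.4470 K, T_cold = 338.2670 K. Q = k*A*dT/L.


dT = 15.1800 K
Q = 179.5350 * 8.0580 * 15.1800 / 0.1190 = 184544.5395 W

184544.5395 W


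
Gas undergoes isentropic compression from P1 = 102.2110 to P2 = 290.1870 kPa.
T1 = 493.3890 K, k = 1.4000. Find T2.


(k-1)/k = 0.2857
(P2/P1)^exp = 1.3473
T2 = 493.3890 * 1.3473 = 664.7672 K

664.7672 K


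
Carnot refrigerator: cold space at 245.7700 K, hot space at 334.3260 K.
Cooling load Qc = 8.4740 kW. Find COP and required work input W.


COP = 245.7700 / 88.5560 = 2.7753
W = 8.4740 / 2.7753 = 3.0534 kW

COP = 2.7753, W = 3.0534 kW


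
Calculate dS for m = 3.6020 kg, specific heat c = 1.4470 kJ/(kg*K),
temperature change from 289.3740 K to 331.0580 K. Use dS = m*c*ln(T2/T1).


T2/T1 = 1.1440
ln(T2/T1) = 0.1346
dS = 3.6020 * 1.4470 * 0.1346 = 0.7014 kJ/K

0.7014 kJ/K


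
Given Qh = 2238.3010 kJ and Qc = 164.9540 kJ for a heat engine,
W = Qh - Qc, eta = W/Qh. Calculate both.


W = 2238.3010 - 164.9540 = 2073.3470 kJ
eta = 2073.3470 / 2238.3010 = 0.9263 = 92.6304%

W = 2073.3470 kJ, eta = 92.6304%


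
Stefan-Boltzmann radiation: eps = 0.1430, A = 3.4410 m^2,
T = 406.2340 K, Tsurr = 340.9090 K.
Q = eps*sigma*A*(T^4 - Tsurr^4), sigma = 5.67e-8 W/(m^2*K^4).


T^4 = 2.7234e+10
Tsurr^4 = 1.3507e+10
Q = 0.1430 * 5.67e-8 * 3.4410 * 1.3727e+10 = 382.9762 W

382.9762 W


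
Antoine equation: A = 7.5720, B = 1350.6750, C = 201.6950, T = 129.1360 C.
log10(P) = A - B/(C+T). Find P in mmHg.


C+T = 330.8310
B/(C+T) = 4.0827
log10(P) = 7.5720 - 4.0827 = 3.4893
P = 10^3.4893 = 3085.5058 mmHg

3085.5058 mmHg


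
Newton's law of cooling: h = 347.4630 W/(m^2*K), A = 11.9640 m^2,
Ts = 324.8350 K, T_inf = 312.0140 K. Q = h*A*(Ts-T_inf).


dT = 12.8210 K
Q = 347.4630 * 11.9640 * 12.8210 = 53297.5038 W

53297.5038 W


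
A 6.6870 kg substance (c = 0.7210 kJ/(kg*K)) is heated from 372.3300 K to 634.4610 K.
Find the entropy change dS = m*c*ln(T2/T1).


T2/T1 = 1.7040
ln(T2/T1) = 0.5330
dS = 6.6870 * 0.7210 * 0.5330 = 2.5697 kJ/K

2.5697 kJ/K


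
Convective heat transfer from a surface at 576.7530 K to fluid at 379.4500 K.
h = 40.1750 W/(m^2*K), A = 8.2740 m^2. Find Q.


dT = 197.3030 K
Q = 40.1750 * 8.2740 * 197.3030 = 65585.0858 W

65585.0858 W


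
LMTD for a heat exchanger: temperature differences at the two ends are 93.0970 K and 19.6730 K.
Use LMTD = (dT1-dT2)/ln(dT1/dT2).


dT1/dT2 = 4.7322
ln(dT1/dT2) = 1.5544
LMTD = 73.4240 / 1.5544 = 47.2364 K

47.2364 K


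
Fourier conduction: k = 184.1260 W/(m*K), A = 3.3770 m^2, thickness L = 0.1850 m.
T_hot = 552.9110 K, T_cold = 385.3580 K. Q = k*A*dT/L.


dT = 167.5530 K
Q = 184.1260 * 3.3770 * 167.5530 / 0.1850 = 563153.3332 W

563153.3332 W


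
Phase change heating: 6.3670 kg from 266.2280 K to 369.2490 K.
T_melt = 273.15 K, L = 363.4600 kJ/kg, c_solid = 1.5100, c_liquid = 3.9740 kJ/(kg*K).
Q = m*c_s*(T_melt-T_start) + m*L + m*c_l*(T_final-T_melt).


Q1 (sensible, solid) = 6.3670 * 1.5100 * 6.9220 = 66.5493 kJ
Q2 (latent) = 6.3670 * 363.4600 = 2314.1498 kJ
Q3 (sensible, liquid) = 6.3670 * 3.9740 * 96.0990 = 2431.5409 kJ
Q_total = 4812.2400 kJ

4812.2400 kJ


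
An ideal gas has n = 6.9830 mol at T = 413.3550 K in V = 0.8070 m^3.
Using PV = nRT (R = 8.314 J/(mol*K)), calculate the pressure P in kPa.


P = nRT/V = 6.9830 * 8.314 * 413.3550 / 0.8070
= 23998.0115 / 0.8070 = 29737.3129 Pa = 29.7373 kPa

29.7373 kPa


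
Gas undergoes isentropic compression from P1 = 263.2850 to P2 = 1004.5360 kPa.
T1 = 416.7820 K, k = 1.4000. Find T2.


(k-1)/k = 0.2857
(P2/P1)^exp = 1.4661
T2 = 416.7820 * 1.4661 = 611.0307 K

611.0307 K


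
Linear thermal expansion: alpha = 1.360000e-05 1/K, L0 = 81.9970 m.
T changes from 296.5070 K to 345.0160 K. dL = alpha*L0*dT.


dT = 48.5090 K
dL = 1.360000e-05 * 81.9970 * 48.5090 = 0.054095 m
L_final = 82.051095 m

dL = 0.054095 m


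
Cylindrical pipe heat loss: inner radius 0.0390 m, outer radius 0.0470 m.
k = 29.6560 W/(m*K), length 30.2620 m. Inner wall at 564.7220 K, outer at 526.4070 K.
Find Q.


dT = 38.3150 K
ln(ro/ri) = 0.1866
Q = 2*pi*29.6560*30.2620*38.3150 / 0.1866 = 1157923.7110 W

1157923.7110 W


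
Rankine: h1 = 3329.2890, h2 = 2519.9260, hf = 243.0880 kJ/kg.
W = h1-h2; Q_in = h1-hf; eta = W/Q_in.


W = 809.3630 kJ/kg
Q_in = 3086.2010 kJ/kg
eta = 0.2623 = 26.2252%

eta = 26.2252%


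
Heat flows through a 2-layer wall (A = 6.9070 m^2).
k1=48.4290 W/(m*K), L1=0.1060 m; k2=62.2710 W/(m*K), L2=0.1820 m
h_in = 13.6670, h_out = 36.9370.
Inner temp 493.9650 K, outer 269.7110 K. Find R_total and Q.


R_conv_in = 1/(13.6670*6.9070) = 0.0106
R_1 = 0.1060/(48.4290*6.9070) = 0.0003
R_2 = 0.1820/(62.2710*6.9070) = 0.0004
R_conv_out = 1/(36.9370*6.9070) = 0.0039
R_total = 0.0153 K/W
Q = 224.2540 / 0.0153 = 14702.1373 W

R_total = 0.0153 K/W, Q = 14702.1373 W


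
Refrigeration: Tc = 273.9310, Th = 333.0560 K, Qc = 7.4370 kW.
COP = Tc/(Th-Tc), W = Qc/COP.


COP = 273.9310 / 59.1250 = 4.6331
W = 7.4370 / 4.6331 = 1.6052 kW

COP = 4.6331, W = 1.6052 kW


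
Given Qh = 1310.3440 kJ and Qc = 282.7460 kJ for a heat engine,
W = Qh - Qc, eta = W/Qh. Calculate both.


W = 1310.3440 - 282.7460 = 1027.5980 kJ
eta = 1027.5980 / 1310.3440 = 0.7842 = 78.4220%

W = 1027.5980 kJ, eta = 78.4220%


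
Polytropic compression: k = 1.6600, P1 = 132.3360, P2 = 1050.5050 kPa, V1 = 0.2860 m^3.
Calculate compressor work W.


(k-1)/k = 0.3976
(P2/P1)^exp = 2.2789
W = 2.5152 * 132.3360 * 0.2860 * (2.2789 - 1) = 121.7406 kJ

121.7406 kJ


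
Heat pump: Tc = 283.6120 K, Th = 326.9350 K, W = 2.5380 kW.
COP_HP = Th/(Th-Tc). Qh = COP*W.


COP = 326.9350 / 43.3230 = 7.5465
Qh = 7.5465 * 2.5380 = 19.1529 kW

COP = 7.5465, Qh = 19.1529 kW


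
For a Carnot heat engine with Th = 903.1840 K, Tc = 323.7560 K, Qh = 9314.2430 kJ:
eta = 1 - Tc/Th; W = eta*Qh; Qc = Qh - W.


eta = 1 - 323.7560/903.1840 = 0.6415
W = 0.6415 * 9314.2430 = 5975.4526 kJ
Qc = 9314.2430 - 5975.4526 = 3338.7904 kJ

eta = 64.1539%, W = 5975.4526 kJ, Qc = 3338.7904 kJ


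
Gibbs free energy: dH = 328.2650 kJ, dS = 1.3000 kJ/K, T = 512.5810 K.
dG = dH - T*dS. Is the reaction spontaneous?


T*dS = 512.5810 * 1.3000 = 666.3553 kJ
dG = 328.2650 - 666.3553 = -338.0903 kJ (spontaneous)

dG = -338.0903 kJ, spontaneous


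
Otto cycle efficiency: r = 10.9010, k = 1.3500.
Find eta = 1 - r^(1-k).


r^(k-1) = 2.3073
eta = 1 - 1/2.3073 = 0.5666 = 56.6602%

56.6602%


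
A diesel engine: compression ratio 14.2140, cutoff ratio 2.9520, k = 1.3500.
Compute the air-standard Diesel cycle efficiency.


r^(k-1) = 2.5319
rc^k = 4.3118
eta = 0.5036 = 50.3639%

50.3639%


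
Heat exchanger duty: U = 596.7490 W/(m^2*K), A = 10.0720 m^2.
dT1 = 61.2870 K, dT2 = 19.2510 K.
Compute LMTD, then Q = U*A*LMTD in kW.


LMTD = 36.3004 K
Q = 596.7490 * 10.0720 * 36.3004 = 218181.7711 W = 218.1818 kW

218.1818 kW


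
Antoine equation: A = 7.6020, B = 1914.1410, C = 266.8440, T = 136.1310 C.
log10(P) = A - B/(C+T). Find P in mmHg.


C+T = 402.9750
B/(C+T) = 4.7500
log10(P) = 7.6020 - 4.7500 = 2.8520
P = 10^2.8520 = 711.1739 mmHg

711.1739 mmHg


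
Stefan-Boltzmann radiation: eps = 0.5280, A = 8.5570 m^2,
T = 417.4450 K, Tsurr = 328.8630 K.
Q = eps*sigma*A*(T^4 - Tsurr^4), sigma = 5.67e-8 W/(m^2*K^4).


T^4 = 3.0367e+10
Tsurr^4 = 1.1697e+10
Q = 0.5280 * 5.67e-8 * 8.5570 * 1.8670e+10 = 4782.8197 W

4782.8197 W


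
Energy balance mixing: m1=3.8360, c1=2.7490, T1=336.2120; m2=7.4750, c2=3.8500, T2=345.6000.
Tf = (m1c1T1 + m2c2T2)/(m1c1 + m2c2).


num = 13491.3467
den = 39.3239
Tf = 343.0825 K

343.0825 K


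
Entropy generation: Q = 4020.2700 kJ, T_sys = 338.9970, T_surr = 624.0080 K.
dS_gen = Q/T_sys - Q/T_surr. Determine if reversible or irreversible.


dS_sys = 4020.2700/338.9970 = 11.8593 kJ/K
dS_surr = -4020.2700/624.0080 = -6.4427 kJ/K
dS_gen = 11.8593 - 6.4427 = 5.4167 kJ/K (irreversible)

dS_gen = 5.4167 kJ/K, irreversible


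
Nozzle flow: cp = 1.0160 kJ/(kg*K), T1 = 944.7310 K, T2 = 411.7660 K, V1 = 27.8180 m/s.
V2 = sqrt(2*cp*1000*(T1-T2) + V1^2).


dT = 532.9650 K
2*cp*1000*dT = 1082984.8800
V1^2 = 773.8411
V2 = sqrt(1083758.7211) = 1041.0373 m/s

1041.0373 m/s


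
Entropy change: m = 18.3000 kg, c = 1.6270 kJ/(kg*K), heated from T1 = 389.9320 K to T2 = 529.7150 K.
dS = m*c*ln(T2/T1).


T2/T1 = 1.3585
ln(T2/T1) = 0.3064
dS = 18.3000 * 1.6270 * 0.3064 = 9.1218 kJ/K

9.1218 kJ/K


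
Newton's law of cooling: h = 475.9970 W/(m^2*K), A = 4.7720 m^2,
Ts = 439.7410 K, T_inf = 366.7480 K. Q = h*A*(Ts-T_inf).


dT = 72.9930 K
Q = 475.9970 * 4.7720 * 72.9930 = 165800.5107 W

165800.5107 W


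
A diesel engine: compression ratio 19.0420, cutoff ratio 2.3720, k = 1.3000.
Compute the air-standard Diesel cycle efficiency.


r^(k-1) = 2.4205
rc^k = 3.0736
eta = 0.5197 = 51.9696%

51.9696%


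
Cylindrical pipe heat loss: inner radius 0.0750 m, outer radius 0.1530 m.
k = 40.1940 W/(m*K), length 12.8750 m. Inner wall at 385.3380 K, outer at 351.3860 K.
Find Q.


dT = 33.9520 K
ln(ro/ri) = 0.7129
Q = 2*pi*40.1940*12.8750*33.9520 / 0.7129 = 154844.1278 W

154844.1278 W


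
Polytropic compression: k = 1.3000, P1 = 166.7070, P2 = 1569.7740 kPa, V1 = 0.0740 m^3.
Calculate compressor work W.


(k-1)/k = 0.2308
(P2/P1)^exp = 1.6778
W = 4.3333 * 166.7070 * 0.0740 * (1.6778 - 1) = 36.2338 kJ

36.2338 kJ


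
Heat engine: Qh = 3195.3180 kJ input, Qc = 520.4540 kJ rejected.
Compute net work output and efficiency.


W = 3195.3180 - 520.4540 = 2674.8640 kJ
eta = 2674.8640 / 3195.3180 = 0.8371 = 83.7120%

W = 2674.8640 kJ, eta = 83.7120%


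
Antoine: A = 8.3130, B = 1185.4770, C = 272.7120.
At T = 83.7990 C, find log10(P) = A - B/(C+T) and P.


C+T = 356.5110
B/(C+T) = 3.3252
log10(P) = 8.3130 - 3.3252 = 4.9878
P = 10^4.9878 = 97225.7772 mmHg

97225.7772 mmHg


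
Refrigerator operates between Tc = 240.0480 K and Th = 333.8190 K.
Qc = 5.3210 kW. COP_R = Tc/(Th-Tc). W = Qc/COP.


COP = 240.0480 / 93.7710 = 2.5599
W = 5.3210 / 2.5599 = 2.0786 kW

COP = 2.5599, W = 2.0786 kW


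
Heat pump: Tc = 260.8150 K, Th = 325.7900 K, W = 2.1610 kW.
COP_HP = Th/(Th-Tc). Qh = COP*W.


COP = 325.7900 / 64.9750 = 5.0141
Qh = 5.0141 * 2.1610 = 10.8354 kW

COP = 5.0141, Qh = 10.8354 kW


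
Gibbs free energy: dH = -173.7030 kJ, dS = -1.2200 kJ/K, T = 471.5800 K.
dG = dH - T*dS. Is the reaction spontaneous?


T*dS = 471.5800 * -1.2200 = -575.3276 kJ
dG = -173.7030 + 575.3276 = 401.6246 kJ (non-spontaneous)

dG = 401.6246 kJ, non-spontaneous


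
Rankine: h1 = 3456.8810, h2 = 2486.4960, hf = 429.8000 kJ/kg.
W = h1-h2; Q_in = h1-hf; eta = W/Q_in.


W = 970.3850 kJ/kg
Q_in = 3027.0810 kJ/kg
eta = 0.3206 = 32.0568%

eta = 32.0568%


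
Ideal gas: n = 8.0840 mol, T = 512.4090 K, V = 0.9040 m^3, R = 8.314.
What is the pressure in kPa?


P = nRT/V = 8.0840 * 8.314 * 512.4090 / 0.9040
= 34439.2016 / 0.9040 = 38096.4619 Pa = 38.0965 kPa

38.0965 kPa


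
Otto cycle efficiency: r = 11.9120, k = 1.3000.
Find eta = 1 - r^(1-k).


r^(k-1) = 2.1028
eta = 1 - 1/2.1028 = 0.5244 = 52.4441%

52.4441%


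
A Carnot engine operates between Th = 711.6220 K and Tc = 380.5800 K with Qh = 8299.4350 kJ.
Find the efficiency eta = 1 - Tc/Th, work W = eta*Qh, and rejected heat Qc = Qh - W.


eta = 1 - 380.5800/711.6220 = 0.4652
W = 0.4652 * 8299.4350 = 3860.8440 kJ
Qc = 8299.4350 - 3860.8440 = 4438.5910 kJ

eta = 46.5194%, W = 3860.8440 kJ, Qc = 4438.5910 kJ


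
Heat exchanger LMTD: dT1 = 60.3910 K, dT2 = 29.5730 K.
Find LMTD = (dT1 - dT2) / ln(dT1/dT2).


dT1/dT2 = 2.0421
ln(dT1/dT2) = 0.7140
LMTD = 30.8180 / 0.7140 = 43.1638 K

43.1638 K


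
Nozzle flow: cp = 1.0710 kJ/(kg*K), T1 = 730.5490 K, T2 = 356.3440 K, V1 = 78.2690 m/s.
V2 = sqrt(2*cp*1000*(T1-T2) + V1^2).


dT = 374.2050 K
2*cp*1000*dT = 801547.1100
V1^2 = 6126.0364
V2 = sqrt(807673.1464) = 898.7064 m/s

898.7064 m/s


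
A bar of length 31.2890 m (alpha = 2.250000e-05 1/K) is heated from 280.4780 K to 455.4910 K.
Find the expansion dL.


dT = 175.0130 K
dL = 2.250000e-05 * 31.2890 * 175.0130 = 0.123210 m
L_final = 31.412210 m

dL = 0.123210 m


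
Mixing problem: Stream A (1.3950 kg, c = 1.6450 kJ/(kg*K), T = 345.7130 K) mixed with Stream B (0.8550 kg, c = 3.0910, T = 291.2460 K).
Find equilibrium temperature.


num = 1563.0399
den = 4.9376
Tf = 316.5599 K

316.5599 K


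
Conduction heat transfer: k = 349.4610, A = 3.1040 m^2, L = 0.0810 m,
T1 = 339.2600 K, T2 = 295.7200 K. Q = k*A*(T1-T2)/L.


dT = 43.5400 K
Q = 349.4610 * 3.1040 * 43.5400 / 0.0810 = 583074.2116 W

583074.2116 W


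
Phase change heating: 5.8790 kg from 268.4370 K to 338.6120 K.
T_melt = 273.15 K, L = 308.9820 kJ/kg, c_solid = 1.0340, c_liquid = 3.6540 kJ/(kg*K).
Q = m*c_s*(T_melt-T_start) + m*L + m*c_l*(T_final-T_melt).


Q1 (sensible, solid) = 5.8790 * 1.0340 * 4.7130 = 28.6498 kJ
Q2 (latent) = 5.8790 * 308.9820 = 1816.5052 kJ
Q3 (sensible, liquid) = 5.8790 * 3.6540 * 65.4620 = 1406.2459 kJ
Q_total = 3251.4009 kJ

3251.4009 kJ


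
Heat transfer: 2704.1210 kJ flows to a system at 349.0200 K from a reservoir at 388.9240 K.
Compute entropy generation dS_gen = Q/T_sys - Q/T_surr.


dS_sys = 2704.1210/349.0200 = 7.7478 kJ/K
dS_surr = -2704.1210/388.9240 = -6.9528 kJ/K
dS_gen = 7.7478 - 6.9528 = 0.7949 kJ/K (irreversible)

dS_gen = 0.7949 kJ/K, irreversible


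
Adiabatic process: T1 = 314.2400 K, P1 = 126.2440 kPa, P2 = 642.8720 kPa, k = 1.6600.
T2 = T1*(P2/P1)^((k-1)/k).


(k-1)/k = 0.3976
(P2/P1)^exp = 1.9101
T2 = 314.2400 * 1.9101 = 600.2381 K

600.2381 K


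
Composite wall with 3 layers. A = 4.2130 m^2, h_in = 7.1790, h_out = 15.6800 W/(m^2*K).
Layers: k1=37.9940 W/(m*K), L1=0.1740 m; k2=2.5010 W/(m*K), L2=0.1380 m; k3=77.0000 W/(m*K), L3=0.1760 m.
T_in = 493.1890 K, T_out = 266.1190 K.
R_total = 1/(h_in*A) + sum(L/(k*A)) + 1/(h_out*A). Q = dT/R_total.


R_conv_in = 1/(7.1790*4.2130) = 0.0331
R_1 = 0.1740/(37.9940*4.2130) = 0.0011
R_2 = 0.1380/(2.5010*4.2130) = 0.0131
R_3 = 0.1760/(77.0000*4.2130) = 0.0005
R_conv_out = 1/(15.6800*4.2130) = 0.0151
R_total = 0.0629 K/W
Q = 227.0700 / 0.0629 = 3608.4324 W

R_total = 0.0629 K/W, Q = 3608.4324 W


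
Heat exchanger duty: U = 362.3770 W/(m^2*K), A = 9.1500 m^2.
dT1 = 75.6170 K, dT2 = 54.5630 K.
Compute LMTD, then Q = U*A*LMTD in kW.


LMTD = 64.5185 K
Q = 362.3770 * 9.1500 * 64.5185 = 213927.1082 W = 213.9271 kW

213.9271 kW


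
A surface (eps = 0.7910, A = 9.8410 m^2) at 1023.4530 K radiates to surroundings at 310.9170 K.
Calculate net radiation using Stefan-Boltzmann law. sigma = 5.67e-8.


T^4 = 1.0972e+12
Tsurr^4 = 9.3450e+09
Q = 0.7910 * 5.67e-8 * 9.8410 * 1.0878e+12 = 480126.2948 W

480126.2948 W


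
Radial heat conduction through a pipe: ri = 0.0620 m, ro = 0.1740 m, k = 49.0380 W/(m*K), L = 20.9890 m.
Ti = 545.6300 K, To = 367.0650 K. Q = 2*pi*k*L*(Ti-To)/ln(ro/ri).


dT = 178.5650 K
ln(ro/ri) = 1.0319
Q = 2*pi*49.0380*20.9890*178.5650 / 1.0319 = 1119062.3612 W

1119062.3612 W


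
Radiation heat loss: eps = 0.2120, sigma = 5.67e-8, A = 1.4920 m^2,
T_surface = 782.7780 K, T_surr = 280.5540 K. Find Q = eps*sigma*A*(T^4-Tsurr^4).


T^4 = 3.7545e+11
Tsurr^4 = 6.1954e+09
Q = 0.2120 * 5.67e-8 * 1.4920 * 3.6926e+11 = 6622.4104 W

6622.4104 W


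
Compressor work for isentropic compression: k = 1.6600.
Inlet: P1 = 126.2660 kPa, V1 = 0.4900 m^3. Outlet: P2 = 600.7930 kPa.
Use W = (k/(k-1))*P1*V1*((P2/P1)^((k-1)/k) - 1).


(k-1)/k = 0.3976
(P2/P1)^exp = 1.8593
W = 2.5152 * 126.2660 * 0.4900 * (1.8593 - 1) = 133.7142 kJ

133.7142 kJ


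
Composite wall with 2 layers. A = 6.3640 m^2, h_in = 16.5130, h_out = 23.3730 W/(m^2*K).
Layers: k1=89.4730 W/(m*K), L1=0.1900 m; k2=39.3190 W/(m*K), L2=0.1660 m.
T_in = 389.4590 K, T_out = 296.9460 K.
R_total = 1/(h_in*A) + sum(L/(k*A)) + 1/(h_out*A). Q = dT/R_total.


R_conv_in = 1/(16.5130*6.3640) = 0.0095
R_1 = 0.1900/(89.4730*6.3640) = 0.0003
R_2 = 0.1660/(39.3190*6.3640) = 0.0007
R_conv_out = 1/(23.3730*6.3640) = 0.0067
R_total = 0.0172 K/W
Q = 92.5130 / 0.0172 = 5367.5130 W

R_total = 0.0172 K/W, Q = 5367.5130 W


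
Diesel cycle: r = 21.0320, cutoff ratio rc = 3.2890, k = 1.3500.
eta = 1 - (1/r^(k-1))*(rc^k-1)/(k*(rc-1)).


r^(k-1) = 2.9041
rc^k = 4.9893
eta = 0.5555 = 55.5466%

55.5466%


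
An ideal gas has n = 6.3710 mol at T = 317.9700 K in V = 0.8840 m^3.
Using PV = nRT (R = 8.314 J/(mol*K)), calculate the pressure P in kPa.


P = nRT/V = 6.3710 * 8.314 * 317.9700 / 0.8840
= 16842.3920 / 0.8840 = 19052.4797 Pa = 19.0525 kPa

19.0525 kPa


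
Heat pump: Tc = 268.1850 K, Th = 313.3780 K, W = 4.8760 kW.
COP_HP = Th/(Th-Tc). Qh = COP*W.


COP = 313.3780 / 45.1930 = 6.9342
Qh = 6.9342 * 4.8760 = 33.8112 kW

COP = 6.9342, Qh = 33.8112 kW


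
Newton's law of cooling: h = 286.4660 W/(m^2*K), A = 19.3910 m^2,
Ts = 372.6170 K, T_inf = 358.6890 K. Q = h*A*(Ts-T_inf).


dT = 13.9280 K
Q = 286.4660 * 19.3910 * 13.9280 = 77368.1208 W

77368.1208 W


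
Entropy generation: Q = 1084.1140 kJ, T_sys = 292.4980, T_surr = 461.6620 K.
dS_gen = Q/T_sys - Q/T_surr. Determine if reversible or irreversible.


dS_sys = 1084.1140/292.4980 = 3.7064 kJ/K
dS_surr = -1084.1140/461.6620 = -2.3483 kJ/K
dS_gen = 3.7064 - 2.3483 = 1.3581 kJ/K (irreversible)

dS_gen = 1.3581 kJ/K, irreversible


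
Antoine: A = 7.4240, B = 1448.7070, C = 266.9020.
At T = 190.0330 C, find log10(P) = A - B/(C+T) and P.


C+T = 456.9350
B/(C+T) = 3.1705
log10(P) = 7.4240 - 3.1705 = 4.2535
P = 10^4.2535 = 17927.1749 mmHg

17927.1749 mmHg


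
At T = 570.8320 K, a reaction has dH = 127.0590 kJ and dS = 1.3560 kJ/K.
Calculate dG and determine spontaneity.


T*dS = 570.8320 * 1.3560 = 774.0482 kJ
dG = 127.0590 - 774.0482 = -646.9892 kJ (spontaneous)

dG = -646.9892 kJ, spontaneous


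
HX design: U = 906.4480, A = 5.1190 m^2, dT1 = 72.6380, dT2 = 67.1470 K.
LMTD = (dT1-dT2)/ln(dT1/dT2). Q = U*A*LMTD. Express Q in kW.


LMTD = 69.8565 K
Q = 906.4480 * 5.1190 * 69.8565 = 324141.8228 W = 324.1418 kW

324.1418 kW


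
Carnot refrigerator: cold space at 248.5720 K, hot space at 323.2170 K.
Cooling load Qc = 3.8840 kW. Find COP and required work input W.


COP = 248.5720 / 74.6450 = 3.3301
W = 3.8840 / 3.3301 = 1.1663 kW

COP = 3.3301, W = 1.1663 kW
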